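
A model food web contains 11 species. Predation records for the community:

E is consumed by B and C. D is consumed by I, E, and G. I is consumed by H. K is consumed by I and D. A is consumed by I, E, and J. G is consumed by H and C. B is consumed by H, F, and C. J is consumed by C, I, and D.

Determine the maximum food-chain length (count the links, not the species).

One longest chain: A → J → D → E → B → C.
It has 6 species and 5 links.

5 links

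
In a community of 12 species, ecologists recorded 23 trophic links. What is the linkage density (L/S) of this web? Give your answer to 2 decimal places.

There are L = 23 links among S = 12 species.
L/S = 23/12 = 1.9167 ≈ 1.92.

L/S = 1.92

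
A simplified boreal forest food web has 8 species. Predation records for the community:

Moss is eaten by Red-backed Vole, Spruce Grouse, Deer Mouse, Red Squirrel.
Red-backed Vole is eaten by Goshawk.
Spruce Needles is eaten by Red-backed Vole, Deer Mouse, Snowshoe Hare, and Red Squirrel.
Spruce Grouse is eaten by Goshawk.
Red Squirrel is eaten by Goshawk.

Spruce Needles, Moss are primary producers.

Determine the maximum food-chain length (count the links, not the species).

2 links

One longest chain: Moss → Spruce Grouse → Goshawk.
It has 3 species and 2 links.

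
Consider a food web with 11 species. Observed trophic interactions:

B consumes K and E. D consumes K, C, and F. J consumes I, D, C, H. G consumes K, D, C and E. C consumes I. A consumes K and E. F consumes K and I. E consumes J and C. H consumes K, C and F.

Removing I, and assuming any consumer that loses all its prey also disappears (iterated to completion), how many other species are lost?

1

Remove I.
Round 1: C (all prey gone) → extinct.
No further losses. Total secondary extinctions: 1.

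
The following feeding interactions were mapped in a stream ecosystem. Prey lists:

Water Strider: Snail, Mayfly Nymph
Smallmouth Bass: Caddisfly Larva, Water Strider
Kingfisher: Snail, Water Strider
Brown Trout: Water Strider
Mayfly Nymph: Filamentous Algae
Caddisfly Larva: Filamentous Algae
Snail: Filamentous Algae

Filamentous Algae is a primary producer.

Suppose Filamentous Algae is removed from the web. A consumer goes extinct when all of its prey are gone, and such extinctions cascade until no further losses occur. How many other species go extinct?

Remove Filamentous Algae.
Round 1: Snail (all prey gone), Caddisfly Larva (all prey gone), Mayfly Nymph (all prey gone) → extinct.
Round 2: Water Strider (all prey gone) → extinct.
Round 3: Brown Trout (all prey gone), Smallmouth Bass (all prey gone), Kingfisher (all prey gone) → extinct.
No further losses. Total secondary extinctions: 7.

7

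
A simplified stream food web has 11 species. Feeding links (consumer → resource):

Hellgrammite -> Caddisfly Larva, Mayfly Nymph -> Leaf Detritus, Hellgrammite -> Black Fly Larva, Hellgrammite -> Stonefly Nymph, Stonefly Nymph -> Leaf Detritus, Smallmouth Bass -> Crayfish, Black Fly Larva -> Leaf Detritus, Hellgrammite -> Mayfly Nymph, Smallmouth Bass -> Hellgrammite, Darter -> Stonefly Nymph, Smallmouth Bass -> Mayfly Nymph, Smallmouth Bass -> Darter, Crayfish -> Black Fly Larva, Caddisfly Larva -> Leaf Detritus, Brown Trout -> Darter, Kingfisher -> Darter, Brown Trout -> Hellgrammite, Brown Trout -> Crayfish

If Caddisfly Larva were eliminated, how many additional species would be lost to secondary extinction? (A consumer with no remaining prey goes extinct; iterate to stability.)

0

Remove Caddisfly Larva.
Every predator of it retains at least one other prey: Hellgrammite still has Stonefly Nymph, Mayfly Nymph, Black Fly Larva.
No consumer loses all prey, so no secondary extinctions occur.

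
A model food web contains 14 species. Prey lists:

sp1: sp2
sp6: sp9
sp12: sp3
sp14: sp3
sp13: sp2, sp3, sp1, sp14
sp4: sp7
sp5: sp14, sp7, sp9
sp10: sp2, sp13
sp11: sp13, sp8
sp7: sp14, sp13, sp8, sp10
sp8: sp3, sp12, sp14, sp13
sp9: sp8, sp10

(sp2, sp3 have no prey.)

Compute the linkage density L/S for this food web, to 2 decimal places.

There are L = 26 links among S = 14 species.
L/S = 26/14 = 1.8571 ≈ 1.86.

L/S = 1.86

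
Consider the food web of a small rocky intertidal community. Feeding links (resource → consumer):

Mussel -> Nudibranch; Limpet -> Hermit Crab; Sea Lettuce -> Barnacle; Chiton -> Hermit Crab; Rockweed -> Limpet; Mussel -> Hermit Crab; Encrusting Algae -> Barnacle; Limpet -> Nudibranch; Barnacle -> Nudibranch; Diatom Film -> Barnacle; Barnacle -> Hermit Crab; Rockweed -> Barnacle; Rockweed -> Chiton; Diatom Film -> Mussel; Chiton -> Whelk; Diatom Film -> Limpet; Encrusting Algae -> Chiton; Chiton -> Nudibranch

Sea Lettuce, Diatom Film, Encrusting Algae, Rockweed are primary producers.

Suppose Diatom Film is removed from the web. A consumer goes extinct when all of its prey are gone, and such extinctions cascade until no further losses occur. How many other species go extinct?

1

Remove Diatom Film.
Round 1: Mussel (all prey gone) → extinct.
No further losses. Total secondary extinctions: 1.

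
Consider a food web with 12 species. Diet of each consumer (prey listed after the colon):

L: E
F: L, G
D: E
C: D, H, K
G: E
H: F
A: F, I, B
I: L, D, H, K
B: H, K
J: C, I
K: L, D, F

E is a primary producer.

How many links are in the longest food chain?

One longest chain: E → L → F → H → I → J.
It has 6 species and 5 links.

5 links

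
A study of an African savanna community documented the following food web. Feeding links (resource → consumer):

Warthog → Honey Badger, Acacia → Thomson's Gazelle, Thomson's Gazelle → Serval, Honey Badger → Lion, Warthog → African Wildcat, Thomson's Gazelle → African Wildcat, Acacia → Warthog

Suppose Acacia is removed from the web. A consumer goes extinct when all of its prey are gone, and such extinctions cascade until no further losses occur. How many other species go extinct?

Remove Acacia.
Round 1: Thomson's Gazelle (all prey gone), Warthog (all prey gone) → extinct.
Round 2: Serval (all prey gone), Honey Badger (all prey gone), African Wildcat (all prey gone) → extinct.
Round 3: Lion (all prey gone) → extinct.
No further losses. Total secondary extinctions: 6.

6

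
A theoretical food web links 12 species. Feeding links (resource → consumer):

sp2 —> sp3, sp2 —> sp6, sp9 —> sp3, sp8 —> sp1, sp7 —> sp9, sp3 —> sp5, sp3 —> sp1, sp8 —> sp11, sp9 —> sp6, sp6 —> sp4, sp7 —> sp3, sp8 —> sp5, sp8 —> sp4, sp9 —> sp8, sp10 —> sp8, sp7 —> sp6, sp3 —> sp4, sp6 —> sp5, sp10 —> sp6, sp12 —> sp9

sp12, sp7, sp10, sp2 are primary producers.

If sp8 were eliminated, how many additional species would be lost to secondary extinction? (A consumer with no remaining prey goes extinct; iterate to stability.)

1

Remove sp8.
Round 1: sp11 (all prey gone) → extinct.
No further losses. Total secondary extinctions: 1.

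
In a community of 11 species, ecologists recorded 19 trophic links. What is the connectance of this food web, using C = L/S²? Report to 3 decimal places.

C = 0.157

The web has S = 11 species and L = 19 feeding links.
C = L / S² = 19 / 121 = 0.1570 ≈ 0.157.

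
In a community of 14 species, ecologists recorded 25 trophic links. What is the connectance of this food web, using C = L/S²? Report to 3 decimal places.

The web has S = 14 species and L = 25 feeding links.
C = L / S² = 25 / 196 = 0.1276 ≈ 0.128.

C = 0.128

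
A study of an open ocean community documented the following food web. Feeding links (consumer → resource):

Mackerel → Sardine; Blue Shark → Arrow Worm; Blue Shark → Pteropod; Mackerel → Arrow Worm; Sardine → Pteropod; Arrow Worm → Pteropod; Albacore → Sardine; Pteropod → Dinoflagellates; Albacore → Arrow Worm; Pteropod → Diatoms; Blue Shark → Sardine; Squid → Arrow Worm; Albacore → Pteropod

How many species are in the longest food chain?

4 species

One longest chain: Diatoms → Pteropod → Arrow Worm → Mackerel.
It has 4 species and 3 links.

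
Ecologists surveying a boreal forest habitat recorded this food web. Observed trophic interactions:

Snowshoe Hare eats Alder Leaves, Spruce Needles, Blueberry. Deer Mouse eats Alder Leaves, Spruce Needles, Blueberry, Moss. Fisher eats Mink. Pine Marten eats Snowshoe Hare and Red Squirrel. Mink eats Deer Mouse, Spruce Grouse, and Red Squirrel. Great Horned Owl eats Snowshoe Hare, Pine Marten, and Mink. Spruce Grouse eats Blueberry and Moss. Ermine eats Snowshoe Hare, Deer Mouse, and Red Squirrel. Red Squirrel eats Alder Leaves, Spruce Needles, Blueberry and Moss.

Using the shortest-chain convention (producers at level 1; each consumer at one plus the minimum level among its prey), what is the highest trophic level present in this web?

Producers (level 1): Spruce Needles, Alder Leaves, Blueberry, Moss.
Following each consumer down to its lowest-level prey: Spruce Needles → Deer Mouse → Mink → Fisher (levels 1 through 4).
All prey of Fisher (Mink 3) are at level 3 or above, so Fisher is at level 1 + 3 = 4.
Every consumer has at least one prey at level 3 or below, so none exceeds level 4.

4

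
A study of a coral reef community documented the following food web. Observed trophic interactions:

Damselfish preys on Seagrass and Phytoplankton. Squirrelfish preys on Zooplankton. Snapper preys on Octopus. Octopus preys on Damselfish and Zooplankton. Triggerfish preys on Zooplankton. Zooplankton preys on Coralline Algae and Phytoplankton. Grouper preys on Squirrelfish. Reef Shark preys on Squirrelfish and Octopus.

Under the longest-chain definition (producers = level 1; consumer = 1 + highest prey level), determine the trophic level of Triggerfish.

Trophic level 3

Coralline Algae is a producer → level 1.
Zooplankton eats Coralline Algae (level 1); other prey at levels: Phytoplankton 1 → level 2.
Triggerfish eats Zooplankton → level 3.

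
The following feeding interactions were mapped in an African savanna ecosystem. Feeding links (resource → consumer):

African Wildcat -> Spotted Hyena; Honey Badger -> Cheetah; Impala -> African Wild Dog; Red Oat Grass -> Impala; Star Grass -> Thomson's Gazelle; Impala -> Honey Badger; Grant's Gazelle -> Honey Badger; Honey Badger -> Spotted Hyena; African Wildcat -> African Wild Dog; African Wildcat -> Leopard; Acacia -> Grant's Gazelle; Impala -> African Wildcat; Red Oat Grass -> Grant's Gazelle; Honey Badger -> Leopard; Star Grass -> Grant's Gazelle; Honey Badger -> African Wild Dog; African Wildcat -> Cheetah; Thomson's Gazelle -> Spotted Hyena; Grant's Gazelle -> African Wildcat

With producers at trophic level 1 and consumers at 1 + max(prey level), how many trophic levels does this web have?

4

Producers (level 1): Acacia, Star Grass, Red Oat Grass.
Red Oat Grass → Impala → Honey Badger → Cheetah gives Cheetah level 4.
No species has a prey at level 4, so no species reaches level 5.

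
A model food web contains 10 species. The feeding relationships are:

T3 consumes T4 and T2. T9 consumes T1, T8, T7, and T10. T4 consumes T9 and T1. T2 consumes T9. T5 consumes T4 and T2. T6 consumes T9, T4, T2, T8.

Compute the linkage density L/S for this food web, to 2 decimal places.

L/S = 1.50

There are L = 15 links among S = 10 species.
L/S = 15/10 = 1.5000 ≈ 1.50.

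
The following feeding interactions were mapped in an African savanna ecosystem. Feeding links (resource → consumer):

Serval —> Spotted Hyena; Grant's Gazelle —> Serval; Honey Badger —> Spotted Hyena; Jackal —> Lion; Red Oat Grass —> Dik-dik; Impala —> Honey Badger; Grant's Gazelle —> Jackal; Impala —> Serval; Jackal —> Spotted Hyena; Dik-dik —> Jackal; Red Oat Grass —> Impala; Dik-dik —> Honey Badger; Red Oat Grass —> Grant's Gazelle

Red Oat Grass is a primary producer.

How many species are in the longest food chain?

One longest chain: Red Oat Grass → Grant's Gazelle → Jackal → Lion.
It has 4 species and 3 links.

4 species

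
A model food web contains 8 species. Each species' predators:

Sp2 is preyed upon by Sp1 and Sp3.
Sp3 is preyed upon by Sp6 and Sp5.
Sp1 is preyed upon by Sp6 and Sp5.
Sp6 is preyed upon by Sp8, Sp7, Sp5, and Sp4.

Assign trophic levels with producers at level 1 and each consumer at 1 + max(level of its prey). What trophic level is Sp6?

Trophic level 3

Sp2 is a producer → level 1.
Sp3 eats Sp2 → level 2.
Sp6 eats Sp3 (level 2); other prey at levels: Sp1 2 → level 3.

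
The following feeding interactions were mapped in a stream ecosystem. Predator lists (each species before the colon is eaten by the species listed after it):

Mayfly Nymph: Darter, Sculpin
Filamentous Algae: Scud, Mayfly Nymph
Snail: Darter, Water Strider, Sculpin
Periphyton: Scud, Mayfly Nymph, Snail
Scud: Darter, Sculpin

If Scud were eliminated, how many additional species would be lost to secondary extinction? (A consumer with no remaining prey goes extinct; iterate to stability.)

0

Remove Scud.
Every predator of it retains at least one other prey: Darter still has Mayfly Nymph, Snail; Sculpin still has Mayfly Nymph, Snail.
No consumer loses all prey, so no secondary extinctions occur.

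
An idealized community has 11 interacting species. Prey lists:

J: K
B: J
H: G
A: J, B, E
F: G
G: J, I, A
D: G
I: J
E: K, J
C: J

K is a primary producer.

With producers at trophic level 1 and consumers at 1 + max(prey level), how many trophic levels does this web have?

Producers (level 1): K.
K → J → B → A → G → D gives D level 6.
No species has a prey at level 6, so no species reaches level 7.

6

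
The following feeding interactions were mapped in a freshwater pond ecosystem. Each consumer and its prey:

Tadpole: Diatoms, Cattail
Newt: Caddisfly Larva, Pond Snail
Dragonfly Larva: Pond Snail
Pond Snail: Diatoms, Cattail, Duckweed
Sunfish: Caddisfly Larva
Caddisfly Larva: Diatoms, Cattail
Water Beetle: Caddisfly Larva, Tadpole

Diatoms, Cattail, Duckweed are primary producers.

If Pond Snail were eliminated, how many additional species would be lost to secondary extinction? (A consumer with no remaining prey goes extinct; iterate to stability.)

1

Remove Pond Snail.
Round 1: Dragonfly Larva (all prey gone) → extinct.
No further losses. Total secondary extinctions: 1.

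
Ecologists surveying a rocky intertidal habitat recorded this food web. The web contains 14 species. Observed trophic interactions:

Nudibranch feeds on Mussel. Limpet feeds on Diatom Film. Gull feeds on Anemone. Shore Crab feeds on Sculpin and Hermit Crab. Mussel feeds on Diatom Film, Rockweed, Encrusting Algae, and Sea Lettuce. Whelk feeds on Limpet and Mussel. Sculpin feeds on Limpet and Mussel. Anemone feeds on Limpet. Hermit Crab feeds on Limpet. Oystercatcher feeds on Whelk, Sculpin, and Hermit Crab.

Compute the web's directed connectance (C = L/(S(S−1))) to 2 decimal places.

C = 0.10

The web has S = 14 species and L = 18 feeding links.
C = L / (S(S−1)) = 18 / 182 = 0.0989 ≈ 0.10.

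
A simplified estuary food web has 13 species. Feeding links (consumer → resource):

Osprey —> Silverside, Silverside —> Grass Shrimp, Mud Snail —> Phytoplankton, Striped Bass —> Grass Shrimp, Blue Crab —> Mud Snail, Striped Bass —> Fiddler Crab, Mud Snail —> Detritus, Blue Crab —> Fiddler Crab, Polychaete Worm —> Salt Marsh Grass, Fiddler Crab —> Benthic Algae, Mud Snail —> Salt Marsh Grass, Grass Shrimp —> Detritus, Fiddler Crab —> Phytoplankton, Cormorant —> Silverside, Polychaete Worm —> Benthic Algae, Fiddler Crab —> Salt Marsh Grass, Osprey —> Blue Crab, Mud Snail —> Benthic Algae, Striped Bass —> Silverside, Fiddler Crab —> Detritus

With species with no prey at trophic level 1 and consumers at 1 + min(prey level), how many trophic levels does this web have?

4

Basal resources (level 1): Benthic Algae, Salt Marsh Grass, Detritus, Phytoplankton.
Following each consumer down to its lowest-level prey: Detritus → Grass Shrimp → Silverside → Cormorant (levels 1 through 4).
All prey of Cormorant (Silverside 3) are at level 3 or above, so Cormorant is at level 1 + 3 = 4.
Every consumer has at least one prey at level 3 or below, so none exceeds level 4.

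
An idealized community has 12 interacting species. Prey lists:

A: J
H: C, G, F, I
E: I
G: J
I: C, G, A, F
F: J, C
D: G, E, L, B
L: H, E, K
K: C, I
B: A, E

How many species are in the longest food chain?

6 species

One longest chain: J → G → I → K → L → D.
It has 6 species and 5 links.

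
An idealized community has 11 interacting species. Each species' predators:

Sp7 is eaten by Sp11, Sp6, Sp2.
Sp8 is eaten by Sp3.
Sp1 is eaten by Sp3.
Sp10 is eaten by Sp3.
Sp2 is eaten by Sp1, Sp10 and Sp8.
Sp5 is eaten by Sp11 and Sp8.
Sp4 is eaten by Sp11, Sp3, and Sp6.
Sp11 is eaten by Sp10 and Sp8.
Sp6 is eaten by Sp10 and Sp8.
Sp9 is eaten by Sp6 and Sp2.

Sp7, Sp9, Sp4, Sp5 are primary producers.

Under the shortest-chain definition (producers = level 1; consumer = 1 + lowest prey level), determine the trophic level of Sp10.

Sp7 is a producer → level 1.
Sp2 eats Sp7 → level 2.
Sp10 eats Sp2 → level 3.
No prey of Sp10 is below level 2, so 3 is the minimum.

Trophic level 3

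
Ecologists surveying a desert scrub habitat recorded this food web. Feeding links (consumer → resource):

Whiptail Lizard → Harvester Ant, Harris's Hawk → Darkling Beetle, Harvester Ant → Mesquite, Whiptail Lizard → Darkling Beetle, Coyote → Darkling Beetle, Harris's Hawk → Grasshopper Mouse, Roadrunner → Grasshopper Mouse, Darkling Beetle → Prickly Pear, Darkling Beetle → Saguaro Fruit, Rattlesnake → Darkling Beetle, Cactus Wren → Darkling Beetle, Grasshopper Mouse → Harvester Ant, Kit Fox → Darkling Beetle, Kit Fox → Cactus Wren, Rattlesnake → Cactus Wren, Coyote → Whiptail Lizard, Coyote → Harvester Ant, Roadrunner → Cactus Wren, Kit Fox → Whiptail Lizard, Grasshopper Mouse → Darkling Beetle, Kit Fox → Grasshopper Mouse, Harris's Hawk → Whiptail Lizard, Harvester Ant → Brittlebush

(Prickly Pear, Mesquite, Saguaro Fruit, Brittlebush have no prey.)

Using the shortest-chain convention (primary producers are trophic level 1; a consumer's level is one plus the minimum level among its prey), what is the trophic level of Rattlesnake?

Trophic level 3

Prickly Pear is a producer → level 1.
Darkling Beetle eats Prickly Pear → level 2.
Rattlesnake eats Darkling Beetle → level 3.
No prey of Rattlesnake is below level 2, so 3 is the minimum.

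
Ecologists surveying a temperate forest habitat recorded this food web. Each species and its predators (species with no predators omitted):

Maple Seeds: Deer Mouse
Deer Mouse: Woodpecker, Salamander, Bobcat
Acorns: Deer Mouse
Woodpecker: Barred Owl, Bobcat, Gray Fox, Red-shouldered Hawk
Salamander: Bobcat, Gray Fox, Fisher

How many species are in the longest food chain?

4 species

One longest chain: Maple Seeds → Deer Mouse → Woodpecker → Barred Owl.
It has 4 species and 3 links.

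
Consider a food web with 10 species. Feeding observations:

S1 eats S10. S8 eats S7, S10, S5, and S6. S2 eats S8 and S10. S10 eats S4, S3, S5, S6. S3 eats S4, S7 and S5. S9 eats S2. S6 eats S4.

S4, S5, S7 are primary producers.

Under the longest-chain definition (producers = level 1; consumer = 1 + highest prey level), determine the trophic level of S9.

Trophic level 6

S4 is a producer → level 1.
S6 eats S4 → level 2.
S10 eats S6 (level 2); other prey at levels: S4 1, S5 1, S3 2 → level 3.
S8 eats S10 (level 3); other prey at levels: S5 1, S7 1, S6 2 → level 4.
S2 eats S8 (level 4); other prey at levels: S10 3 → level 5.
S9 eats S2 → level 6.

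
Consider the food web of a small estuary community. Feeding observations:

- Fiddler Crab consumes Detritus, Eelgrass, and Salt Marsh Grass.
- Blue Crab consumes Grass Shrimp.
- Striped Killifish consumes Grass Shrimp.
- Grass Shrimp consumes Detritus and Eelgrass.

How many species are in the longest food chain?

3 species

One longest chain: Eelgrass → Grass Shrimp → Striped Killifish.
It has 3 species and 2 links.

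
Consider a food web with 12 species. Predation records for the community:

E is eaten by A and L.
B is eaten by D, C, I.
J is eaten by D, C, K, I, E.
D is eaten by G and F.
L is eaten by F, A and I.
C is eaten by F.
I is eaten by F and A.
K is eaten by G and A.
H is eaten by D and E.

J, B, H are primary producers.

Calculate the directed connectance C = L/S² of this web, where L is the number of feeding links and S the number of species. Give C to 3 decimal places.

The web has S = 12 species and L = 22 feeding links.
C = L / S² = 22 / 144 = 0.1528 ≈ 0.153.

C = 0.153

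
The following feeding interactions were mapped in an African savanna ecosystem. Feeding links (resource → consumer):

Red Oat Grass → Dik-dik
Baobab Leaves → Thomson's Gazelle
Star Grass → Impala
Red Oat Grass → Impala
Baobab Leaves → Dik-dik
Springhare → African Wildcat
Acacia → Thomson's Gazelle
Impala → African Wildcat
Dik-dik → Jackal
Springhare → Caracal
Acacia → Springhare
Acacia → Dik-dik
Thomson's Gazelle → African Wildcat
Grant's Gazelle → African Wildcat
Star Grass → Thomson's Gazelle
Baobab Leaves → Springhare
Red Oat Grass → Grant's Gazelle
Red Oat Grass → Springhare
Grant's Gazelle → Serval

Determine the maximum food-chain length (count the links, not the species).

2 links

One longest chain: Baobab Leaves → Thomson's Gazelle → African Wildcat.
It has 3 species and 2 links.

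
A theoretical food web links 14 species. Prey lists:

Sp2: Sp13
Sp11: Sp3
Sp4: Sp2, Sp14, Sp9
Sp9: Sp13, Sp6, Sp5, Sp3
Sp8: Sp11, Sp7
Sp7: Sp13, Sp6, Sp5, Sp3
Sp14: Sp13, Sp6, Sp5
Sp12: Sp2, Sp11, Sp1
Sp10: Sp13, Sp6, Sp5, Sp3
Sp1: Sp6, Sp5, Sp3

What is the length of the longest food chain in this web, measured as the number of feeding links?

2 links

One longest chain: Sp13 → Sp9 → Sp4.
It has 3 species and 2 links.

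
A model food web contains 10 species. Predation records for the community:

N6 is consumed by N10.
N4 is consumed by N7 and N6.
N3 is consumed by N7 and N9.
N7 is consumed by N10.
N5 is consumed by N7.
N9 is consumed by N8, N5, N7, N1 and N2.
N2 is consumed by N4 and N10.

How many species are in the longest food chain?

One longest chain: N3 → N9 → N2 → N4 → N7 → N10.
It has 6 species and 5 links.

6 species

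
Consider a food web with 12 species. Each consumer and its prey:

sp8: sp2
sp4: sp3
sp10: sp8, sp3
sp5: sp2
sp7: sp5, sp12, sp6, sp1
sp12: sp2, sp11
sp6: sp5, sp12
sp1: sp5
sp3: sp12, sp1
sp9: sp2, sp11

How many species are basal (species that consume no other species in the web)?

2

Basal species (no prey listed): sp2, sp11.
Count: 2.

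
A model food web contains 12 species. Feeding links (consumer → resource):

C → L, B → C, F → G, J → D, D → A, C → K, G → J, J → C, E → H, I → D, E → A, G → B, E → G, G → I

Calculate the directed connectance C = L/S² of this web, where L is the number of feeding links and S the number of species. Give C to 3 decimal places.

The web has S = 12 species and L = 14 feeding links.
C = L / S² = 14 / 144 = 0.0972 ≈ 0.097.

C = 0.097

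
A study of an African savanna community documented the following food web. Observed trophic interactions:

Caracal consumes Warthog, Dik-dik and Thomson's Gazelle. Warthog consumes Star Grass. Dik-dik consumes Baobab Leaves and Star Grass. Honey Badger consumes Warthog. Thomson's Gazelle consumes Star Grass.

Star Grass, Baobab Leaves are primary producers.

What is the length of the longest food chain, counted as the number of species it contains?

3 species

One longest chain: Star Grass → Warthog → Honey Badger.
It has 3 species and 2 links.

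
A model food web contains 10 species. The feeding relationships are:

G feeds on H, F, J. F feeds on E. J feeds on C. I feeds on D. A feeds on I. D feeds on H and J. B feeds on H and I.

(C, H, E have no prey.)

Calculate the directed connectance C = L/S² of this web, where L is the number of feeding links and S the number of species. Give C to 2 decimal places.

The web has S = 10 species and L = 11 feeding links.
C = L / S² = 11 / 100 = 0.1100 ≈ 0.11.

C = 0.11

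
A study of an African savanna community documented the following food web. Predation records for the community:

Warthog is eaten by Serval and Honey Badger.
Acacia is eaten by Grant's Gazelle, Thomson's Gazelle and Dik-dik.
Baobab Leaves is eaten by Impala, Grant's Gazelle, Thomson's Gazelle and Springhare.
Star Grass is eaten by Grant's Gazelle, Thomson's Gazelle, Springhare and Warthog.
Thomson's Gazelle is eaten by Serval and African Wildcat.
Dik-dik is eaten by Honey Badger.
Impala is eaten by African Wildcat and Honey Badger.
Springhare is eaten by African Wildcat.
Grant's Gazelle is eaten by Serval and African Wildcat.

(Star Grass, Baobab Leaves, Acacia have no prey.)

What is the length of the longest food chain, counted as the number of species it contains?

One longest chain: Star Grass → Warthog → Honey Badger.
It has 3 species and 2 links.

3 species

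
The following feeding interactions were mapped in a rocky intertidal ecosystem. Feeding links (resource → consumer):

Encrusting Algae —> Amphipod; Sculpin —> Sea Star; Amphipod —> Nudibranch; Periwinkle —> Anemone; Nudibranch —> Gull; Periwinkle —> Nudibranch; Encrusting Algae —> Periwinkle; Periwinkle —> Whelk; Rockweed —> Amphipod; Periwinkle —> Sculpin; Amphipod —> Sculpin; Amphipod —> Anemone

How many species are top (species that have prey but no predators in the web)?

4

Top species (has prey, but nothing eats it): Anemone, Whelk, Gull, Sea Star.
Count: 4.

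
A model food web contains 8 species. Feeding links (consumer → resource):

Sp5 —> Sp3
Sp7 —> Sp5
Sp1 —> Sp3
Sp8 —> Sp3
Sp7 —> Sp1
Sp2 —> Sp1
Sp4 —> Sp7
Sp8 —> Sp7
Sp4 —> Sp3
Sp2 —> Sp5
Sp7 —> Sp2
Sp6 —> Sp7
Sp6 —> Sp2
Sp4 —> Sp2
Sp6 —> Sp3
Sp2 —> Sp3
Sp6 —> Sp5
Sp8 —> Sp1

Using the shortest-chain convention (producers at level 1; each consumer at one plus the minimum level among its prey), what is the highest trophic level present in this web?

3

Producers (level 1): Sp3.
Following each consumer down to its lowest-level prey: Sp3 → Sp5 → Sp7 (levels 1 through 3).
All prey of Sp7 (Sp5 2, Sp1 2, Sp2 2) are at level 2 or above, so Sp7 is at level 1 + 2 = 3.
Every consumer has at least one prey at level 2 or below, so none exceeds level 3.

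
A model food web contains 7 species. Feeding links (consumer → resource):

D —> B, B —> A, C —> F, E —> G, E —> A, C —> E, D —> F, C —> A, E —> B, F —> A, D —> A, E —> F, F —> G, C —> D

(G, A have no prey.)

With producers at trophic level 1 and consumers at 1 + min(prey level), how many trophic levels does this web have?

Producers (level 1): G, A.
Following each consumer down to its lowest-level prey: G → E (levels 1 through 2).
All prey of E (G 1, A 1, B 2, F 2) are at level 1 or above, so E is at level 1 + 1 = 2.
Every consumer has at least one prey at level 1 or below, so none exceeds level 2.

2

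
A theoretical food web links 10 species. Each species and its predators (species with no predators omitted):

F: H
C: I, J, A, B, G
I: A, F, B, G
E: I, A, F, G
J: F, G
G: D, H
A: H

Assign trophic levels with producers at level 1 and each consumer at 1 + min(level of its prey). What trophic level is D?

E is a producer → level 1.
G eats E → level 2.
D eats G → level 3.
No prey of D is below level 2, so 3 is the minimum.

Trophic level 3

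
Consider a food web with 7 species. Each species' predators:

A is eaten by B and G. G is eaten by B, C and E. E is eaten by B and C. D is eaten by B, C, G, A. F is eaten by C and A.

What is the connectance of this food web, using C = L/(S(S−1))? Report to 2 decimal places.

C = 0.31

The web has S = 7 species and L = 13 feeding links.
C = L / (S(S−1)) = 13 / 42 = 0.3095 ≈ 0.31.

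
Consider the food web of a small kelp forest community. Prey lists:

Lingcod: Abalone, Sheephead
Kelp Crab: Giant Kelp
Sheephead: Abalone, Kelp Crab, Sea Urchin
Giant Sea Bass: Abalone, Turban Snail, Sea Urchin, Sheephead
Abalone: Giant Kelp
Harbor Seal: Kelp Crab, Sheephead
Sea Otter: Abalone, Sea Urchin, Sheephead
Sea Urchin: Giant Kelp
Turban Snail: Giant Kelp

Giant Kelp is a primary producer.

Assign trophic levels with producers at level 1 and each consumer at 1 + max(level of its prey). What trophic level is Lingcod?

Giant Kelp is a producer → level 1.
Abalone eats Giant Kelp → level 2.
Sheephead eats Abalone (level 2); other prey at levels: Kelp Crab 2, Sea Urchin 2 → level 3.
Lingcod eats Sheephead (level 3); other prey at levels: Abalone 2 → level 4.

Trophic level 4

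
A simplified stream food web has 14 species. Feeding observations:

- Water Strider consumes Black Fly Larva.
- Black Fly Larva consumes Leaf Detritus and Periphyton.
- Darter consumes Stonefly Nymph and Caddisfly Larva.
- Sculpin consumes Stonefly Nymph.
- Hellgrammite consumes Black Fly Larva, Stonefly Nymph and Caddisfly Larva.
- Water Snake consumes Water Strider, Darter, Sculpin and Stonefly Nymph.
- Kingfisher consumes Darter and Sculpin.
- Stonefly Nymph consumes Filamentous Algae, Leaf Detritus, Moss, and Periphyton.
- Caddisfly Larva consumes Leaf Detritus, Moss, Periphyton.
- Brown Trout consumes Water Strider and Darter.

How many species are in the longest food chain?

4 species

One longest chain: Leaf Detritus → Stonefly Nymph → Darter → Water Snake.
It has 4 species and 3 links.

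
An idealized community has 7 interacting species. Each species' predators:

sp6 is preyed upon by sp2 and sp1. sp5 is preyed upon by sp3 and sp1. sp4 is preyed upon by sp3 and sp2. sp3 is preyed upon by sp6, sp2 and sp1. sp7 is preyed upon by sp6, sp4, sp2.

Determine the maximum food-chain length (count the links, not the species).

4 links

One longest chain: sp7 → sp4 → sp3 → sp6 → sp2.
It has 5 species and 4 links.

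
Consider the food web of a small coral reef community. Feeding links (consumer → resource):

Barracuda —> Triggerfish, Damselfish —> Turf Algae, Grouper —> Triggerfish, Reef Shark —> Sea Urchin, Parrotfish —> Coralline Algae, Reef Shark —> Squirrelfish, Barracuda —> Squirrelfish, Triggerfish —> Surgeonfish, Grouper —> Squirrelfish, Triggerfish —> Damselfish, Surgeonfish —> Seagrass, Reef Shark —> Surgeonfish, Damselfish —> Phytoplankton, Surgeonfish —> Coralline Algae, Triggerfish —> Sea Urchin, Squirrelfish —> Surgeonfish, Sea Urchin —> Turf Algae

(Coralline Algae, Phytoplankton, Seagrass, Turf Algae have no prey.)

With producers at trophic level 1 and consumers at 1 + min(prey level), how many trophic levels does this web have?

Producers (level 1): Coralline Algae, Phytoplankton, Seagrass, Turf Algae.
Following each consumer down to its lowest-level prey: Turf Algae → Sea Urchin → Triggerfish → Grouper (levels 1 through 4).
All prey of Grouper (Triggerfish 3, Squirrelfish 3) are at level 3 or above, so Grouper is at level 1 + 3 = 4.
Every consumer has at least one prey at level 3 or below, so none exceeds level 4.

4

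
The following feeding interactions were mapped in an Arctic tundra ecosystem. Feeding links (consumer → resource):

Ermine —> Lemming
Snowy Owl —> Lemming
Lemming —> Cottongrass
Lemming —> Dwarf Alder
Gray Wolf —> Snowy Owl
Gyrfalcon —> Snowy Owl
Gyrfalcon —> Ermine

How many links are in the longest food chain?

3 links

One longest chain: Cottongrass → Lemming → Snowy Owl → Gray Wolf.
It has 4 species and 3 links.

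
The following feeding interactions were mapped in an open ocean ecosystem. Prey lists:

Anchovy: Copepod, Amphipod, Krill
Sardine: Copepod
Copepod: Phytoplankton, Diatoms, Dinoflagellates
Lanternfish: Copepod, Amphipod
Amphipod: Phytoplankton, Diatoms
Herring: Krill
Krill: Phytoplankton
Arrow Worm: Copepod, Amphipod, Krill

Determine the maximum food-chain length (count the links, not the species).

2 links

One longest chain: Phytoplankton → Copepod → Sardine.
It has 3 species and 2 links.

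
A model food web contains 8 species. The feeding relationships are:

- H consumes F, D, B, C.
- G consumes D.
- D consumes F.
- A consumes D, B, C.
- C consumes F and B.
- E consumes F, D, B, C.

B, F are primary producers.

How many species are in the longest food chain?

One longest chain: F → D → H.
It has 3 species and 2 links.

3 species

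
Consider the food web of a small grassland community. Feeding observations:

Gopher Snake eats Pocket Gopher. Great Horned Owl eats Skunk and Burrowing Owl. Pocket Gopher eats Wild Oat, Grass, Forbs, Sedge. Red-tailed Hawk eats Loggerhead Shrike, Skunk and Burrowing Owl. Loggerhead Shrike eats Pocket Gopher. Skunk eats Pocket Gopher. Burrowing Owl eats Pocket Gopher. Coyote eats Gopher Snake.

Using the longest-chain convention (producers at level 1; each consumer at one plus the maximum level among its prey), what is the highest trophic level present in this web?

Producers (level 1): Forbs, Grass, Wild Oat, Sedge.
Forbs → Pocket Gopher → Burrowing Owl → Red-tailed Hawk gives Red-tailed Hawk level 4.
No species has a prey at level 4, so no species reaches level 5.

4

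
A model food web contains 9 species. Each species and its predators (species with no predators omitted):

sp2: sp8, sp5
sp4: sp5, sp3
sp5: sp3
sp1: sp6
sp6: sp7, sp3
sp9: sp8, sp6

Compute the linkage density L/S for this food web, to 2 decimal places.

L/S = 1.11

There are L = 10 links among S = 9 species.
L/S = 10/9 = 1.1111 ≈ 1.11.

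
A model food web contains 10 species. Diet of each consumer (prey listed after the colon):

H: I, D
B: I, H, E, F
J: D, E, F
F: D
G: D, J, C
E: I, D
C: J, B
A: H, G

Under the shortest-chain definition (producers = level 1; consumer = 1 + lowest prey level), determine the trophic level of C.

D is a producer → level 1.
J eats D → level 2.
C eats J → level 3.
No prey of C is below level 2, so 3 is the minimum.

Trophic level 3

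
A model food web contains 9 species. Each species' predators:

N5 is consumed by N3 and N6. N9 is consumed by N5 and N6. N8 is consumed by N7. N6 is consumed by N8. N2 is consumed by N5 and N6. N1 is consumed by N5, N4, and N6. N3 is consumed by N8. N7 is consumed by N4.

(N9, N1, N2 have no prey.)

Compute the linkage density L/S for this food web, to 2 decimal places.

L/S = 1.44

There are L = 13 links among S = 9 species.
L/S = 13/9 = 1.4444 ≈ 1.44.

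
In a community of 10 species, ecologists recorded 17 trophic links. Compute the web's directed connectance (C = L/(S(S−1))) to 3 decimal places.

C = 0.189

The web has S = 10 species and L = 17 feeding links.
C = L / (S(S−1)) = 17 / 90 = 0.1889 ≈ 0.189.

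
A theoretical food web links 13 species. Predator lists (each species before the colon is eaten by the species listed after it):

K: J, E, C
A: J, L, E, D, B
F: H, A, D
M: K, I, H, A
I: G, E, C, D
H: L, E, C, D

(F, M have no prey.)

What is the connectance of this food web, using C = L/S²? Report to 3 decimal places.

The web has S = 13 species and L = 23 feeding links.
C = L / S² = 23 / 169 = 0.1361 ≈ 0.136.

C = 0.136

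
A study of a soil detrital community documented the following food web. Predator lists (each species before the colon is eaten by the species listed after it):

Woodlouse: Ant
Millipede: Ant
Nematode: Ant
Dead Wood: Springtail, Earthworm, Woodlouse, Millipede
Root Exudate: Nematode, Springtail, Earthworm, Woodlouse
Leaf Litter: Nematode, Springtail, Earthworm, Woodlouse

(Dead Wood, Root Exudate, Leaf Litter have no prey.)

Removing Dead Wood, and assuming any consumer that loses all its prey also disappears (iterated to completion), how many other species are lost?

1

Remove Dead Wood.
Round 1: Millipede (all prey gone) → extinct.
No further losses. Total secondary extinctions: 1.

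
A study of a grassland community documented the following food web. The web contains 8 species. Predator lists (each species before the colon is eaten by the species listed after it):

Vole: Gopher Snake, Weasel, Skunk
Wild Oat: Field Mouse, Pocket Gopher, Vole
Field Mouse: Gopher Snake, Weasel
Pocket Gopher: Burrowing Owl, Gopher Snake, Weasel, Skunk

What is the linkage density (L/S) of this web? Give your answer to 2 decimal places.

L/S = 1.50

There are L = 12 links among S = 8 species.
L/S = 12/8 = 1.5000 ≈ 1.50.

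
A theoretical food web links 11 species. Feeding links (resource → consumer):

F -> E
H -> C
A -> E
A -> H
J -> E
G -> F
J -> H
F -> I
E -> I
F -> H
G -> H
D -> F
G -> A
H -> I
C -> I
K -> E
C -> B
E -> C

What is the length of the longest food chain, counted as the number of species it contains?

One longest chain: G → A → H → C → B.
It has 5 species and 4 links.

5 species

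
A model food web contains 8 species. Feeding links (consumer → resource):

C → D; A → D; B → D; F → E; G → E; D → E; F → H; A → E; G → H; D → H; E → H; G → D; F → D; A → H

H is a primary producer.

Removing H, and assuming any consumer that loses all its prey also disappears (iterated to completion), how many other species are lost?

Remove H.
Round 1: E (all prey gone) → extinct.
Round 2: D (all prey gone) → extinct.
Round 3: C (all prey gone), B (all prey gone), F (all prey gone), G (all prey gone), A (all prey gone) → extinct.
No further losses. Total secondary extinctions: 7.

7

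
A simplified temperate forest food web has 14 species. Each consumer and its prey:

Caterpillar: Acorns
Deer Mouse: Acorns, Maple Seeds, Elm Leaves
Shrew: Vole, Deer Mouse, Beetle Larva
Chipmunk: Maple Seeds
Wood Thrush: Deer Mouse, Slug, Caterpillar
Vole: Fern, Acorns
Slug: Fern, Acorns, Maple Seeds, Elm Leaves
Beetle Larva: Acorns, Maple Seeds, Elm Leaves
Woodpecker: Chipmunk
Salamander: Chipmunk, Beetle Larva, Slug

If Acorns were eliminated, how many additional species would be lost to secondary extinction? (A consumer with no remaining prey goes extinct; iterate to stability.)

Remove Acorns.
Round 1: Caterpillar (all prey gone) → extinct.
No further losses. Total secondary extinctions: 1.

1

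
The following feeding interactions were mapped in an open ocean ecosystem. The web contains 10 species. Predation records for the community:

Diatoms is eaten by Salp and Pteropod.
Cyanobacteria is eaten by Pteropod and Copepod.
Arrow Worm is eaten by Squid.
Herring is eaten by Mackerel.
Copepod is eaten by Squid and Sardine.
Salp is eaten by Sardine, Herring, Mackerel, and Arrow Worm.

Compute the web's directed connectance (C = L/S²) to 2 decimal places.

The web has S = 10 species and L = 12 feeding links.
C = L / S² = 12 / 100 = 0.1200 ≈ 0.12.

C = 0.12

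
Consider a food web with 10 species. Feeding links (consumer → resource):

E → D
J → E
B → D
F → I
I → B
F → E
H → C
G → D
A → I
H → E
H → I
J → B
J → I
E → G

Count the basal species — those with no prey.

2

Basal species (no prey listed): D, C.
Count: 2.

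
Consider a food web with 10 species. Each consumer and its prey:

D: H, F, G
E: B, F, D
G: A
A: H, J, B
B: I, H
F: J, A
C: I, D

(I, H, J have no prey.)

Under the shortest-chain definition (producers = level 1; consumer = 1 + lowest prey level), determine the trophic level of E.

I is a producer → level 1.
B eats I → level 2.
E eats B → level 3.
No prey of E is below level 2, so 3 is the minimum.

Trophic level 3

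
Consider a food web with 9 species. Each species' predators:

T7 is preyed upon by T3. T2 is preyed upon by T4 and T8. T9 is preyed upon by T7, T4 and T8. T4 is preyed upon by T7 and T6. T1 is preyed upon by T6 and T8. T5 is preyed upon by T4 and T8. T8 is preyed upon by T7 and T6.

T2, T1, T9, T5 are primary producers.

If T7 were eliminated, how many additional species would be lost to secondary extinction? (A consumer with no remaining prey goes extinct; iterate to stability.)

1

Remove T7.
Round 1: T3 (all prey gone) → extinct.
No further losses. Total secondary extinctions: 1.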